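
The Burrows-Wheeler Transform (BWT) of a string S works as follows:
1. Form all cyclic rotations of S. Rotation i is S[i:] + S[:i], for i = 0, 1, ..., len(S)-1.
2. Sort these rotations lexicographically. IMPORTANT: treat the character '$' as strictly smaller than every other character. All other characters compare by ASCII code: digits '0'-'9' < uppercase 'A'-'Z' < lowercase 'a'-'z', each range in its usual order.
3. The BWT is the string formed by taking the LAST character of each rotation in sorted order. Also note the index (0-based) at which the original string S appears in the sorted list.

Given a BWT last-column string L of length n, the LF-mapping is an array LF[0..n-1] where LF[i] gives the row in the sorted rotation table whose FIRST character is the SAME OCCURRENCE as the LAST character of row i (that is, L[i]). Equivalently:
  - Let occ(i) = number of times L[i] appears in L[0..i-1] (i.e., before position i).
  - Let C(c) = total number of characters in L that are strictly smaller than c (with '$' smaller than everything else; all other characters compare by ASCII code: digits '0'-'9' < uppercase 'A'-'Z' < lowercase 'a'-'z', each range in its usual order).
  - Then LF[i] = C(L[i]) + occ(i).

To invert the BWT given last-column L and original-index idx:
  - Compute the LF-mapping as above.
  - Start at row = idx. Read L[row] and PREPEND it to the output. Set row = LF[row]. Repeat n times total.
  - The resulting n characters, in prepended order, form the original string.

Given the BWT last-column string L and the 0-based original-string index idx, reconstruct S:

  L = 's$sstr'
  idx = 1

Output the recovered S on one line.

LF mapping: 2 0 3 4 5 1
Walk LF starting at row 1, prepending L[row]:
  step 1: row=1, L[1]='$', prepend. Next row=LF[1]=0
  step 2: row=0, L[0]='s', prepend. Next row=LF[0]=2
  step 3: row=2, L[2]='s', prepend. Next row=LF[2]=3
  step 4: row=3, L[3]='s', prepend. Next row=LF[3]=4
  step 5: row=4, L[4]='t', prepend. Next row=LF[4]=5
  step 6: row=5, L[5]='r', prepend. Next row=LF[5]=1
Reversed output: rtsss$

Answer: rtsss$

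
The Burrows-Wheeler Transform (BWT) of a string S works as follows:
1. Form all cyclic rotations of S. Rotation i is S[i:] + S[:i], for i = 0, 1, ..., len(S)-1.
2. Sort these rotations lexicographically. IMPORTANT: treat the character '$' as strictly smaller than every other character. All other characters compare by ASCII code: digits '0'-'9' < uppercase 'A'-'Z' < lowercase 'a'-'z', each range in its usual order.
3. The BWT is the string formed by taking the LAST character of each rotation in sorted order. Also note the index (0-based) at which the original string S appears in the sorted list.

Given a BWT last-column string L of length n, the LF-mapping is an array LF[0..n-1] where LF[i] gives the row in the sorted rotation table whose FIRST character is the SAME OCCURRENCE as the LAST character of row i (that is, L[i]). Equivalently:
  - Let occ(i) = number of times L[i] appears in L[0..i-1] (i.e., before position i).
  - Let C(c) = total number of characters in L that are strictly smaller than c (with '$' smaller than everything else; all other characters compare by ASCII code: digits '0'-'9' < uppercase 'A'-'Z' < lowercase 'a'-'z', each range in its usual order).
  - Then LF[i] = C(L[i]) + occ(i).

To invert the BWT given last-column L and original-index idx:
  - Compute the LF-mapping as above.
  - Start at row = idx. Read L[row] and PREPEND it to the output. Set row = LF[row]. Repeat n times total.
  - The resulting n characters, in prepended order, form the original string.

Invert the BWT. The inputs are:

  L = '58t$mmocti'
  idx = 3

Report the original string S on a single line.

LF mapping: 1 2 8 0 5 6 7 3 9 4
Walk LF starting at row 3, prepending L[row]:
  step 1: row=3, L[3]='$', prepend. Next row=LF[3]=0
  step 2: row=0, L[0]='5', prepend. Next row=LF[0]=1
  step 3: row=1, L[1]='8', prepend. Next row=LF[1]=2
  step 4: row=2, L[2]='t', prepend. Next row=LF[2]=8
  step 5: row=8, L[8]='t', prepend. Next row=LF[8]=9
  step 6: row=9, L[9]='i', prepend. Next row=LF[9]=4
  step 7: row=4, L[4]='m', prepend. Next row=LF[4]=5
  step 8: row=5, L[5]='m', prepend. Next row=LF[5]=6
  step 9: row=6, L[6]='o', prepend. Next row=LF[6]=7
  step 10: row=7, L[7]='c', prepend. Next row=LF[7]=3
Reversed output: committ85$

Answer: committ85$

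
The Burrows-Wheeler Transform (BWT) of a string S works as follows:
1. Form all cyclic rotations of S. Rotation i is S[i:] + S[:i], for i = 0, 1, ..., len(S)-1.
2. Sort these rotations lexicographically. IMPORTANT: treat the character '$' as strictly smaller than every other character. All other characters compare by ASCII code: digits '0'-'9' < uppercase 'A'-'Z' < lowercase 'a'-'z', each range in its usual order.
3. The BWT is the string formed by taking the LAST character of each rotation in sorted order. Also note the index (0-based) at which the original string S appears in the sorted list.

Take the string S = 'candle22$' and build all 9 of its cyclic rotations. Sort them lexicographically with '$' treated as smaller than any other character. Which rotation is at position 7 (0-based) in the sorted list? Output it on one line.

All 9 rotations (rotation i = S[i:]+S[:i]):
  rot[0] = candle22$
  rot[1] = andle22$c
  rot[2] = ndle22$ca
  rot[3] = dle22$can
  rot[4] = le22$cand
  rot[5] = e22$candl
  rot[6] = 22$candle
  rot[7] = 2$candle2
  rot[8] = $candle22
Sorted (with $ < everything):
  sorted[0] = $candle22
  sorted[1] = 2$candle2
  sorted[2] = 22$candle
  sorted[3] = andle22$c
  sorted[4] = candle22$
  sorted[5] = dle22$can
  sorted[6] = e22$candl
  sorted[7] = le22$cand
  sorted[8] = ndle22$ca
sorted[7] = le22$cand

Answer: le22$cand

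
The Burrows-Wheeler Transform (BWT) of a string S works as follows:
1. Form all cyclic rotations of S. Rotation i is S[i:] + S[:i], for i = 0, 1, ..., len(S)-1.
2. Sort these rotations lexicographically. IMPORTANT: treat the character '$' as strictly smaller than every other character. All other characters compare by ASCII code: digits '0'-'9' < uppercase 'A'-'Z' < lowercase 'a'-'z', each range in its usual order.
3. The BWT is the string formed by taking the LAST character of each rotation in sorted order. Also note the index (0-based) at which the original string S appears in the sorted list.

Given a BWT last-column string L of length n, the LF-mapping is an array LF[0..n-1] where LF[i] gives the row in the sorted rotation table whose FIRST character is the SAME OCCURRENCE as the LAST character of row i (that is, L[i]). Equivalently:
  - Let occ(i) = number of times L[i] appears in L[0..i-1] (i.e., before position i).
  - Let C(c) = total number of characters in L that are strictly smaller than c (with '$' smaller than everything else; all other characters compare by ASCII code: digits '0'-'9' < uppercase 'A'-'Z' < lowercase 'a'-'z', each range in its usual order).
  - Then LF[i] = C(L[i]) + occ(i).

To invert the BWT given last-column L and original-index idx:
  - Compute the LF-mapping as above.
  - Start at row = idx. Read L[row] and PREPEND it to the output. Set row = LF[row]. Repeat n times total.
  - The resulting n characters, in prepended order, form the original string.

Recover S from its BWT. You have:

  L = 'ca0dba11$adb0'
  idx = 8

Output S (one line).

LF mapping: 10 5 1 11 8 6 3 4 0 7 12 9 2
Walk LF starting at row 8, prepending L[row]:
  step 1: row=8, L[8]='$', prepend. Next row=LF[8]=0
  step 2: row=0, L[0]='c', prepend. Next row=LF[0]=10
  step 3: row=10, L[10]='d', prepend. Next row=LF[10]=12
  step 4: row=12, L[12]='0', prepend. Next row=LF[12]=2
  step 5: row=2, L[2]='0', prepend. Next row=LF[2]=1
  step 6: row=1, L[1]='a', prepend. Next row=LF[1]=5
  step 7: row=5, L[5]='a', prepend. Next row=LF[5]=6
  step 8: row=6, L[6]='1', prepend. Next row=LF[6]=3
  step 9: row=3, L[3]='d', prepend. Next row=LF[3]=11
  step 10: row=11, L[11]='b', prepend. Next row=LF[11]=9
  step 11: row=9, L[9]='a', prepend. Next row=LF[9]=7
  step 12: row=7, L[7]='1', prepend. Next row=LF[7]=4
  step 13: row=4, L[4]='b', prepend. Next row=LF[4]=8
Reversed output: b1abd1aa00dc$

Answer: b1abd1aa00dc$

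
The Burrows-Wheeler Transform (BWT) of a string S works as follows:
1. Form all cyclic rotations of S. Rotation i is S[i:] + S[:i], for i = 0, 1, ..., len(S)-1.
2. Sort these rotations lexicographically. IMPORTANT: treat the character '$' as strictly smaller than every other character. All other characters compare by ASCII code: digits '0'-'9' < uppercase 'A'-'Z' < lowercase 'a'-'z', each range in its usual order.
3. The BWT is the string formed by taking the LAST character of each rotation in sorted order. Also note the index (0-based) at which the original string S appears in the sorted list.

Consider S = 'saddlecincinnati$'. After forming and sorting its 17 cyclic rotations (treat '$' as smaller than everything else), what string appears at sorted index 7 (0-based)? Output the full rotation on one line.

All 17 rotations (rotation i = S[i:]+S[:i]):
  rot[0] = saddlecincinnati$
  rot[1] = addlecincinnati$s
  rot[2] = ddlecincinnati$sa
  rot[3] = dlecincinnati$sad
  rot[4] = lecincinnati$sadd
  rot[5] = ecincinnati$saddl
  rot[6] = cincinnati$saddle
  rot[7] = incinnati$saddlec
  rot[8] = ncinnati$saddleci
  rot[9] = cinnati$saddlecin
  rot[10] = innati$saddlecinc
  rot[11] = nnati$saddlecinci
  rot[12] = nati$saddlecincin
  rot[13] = ati$saddlecincinn
  rot[14] = ti$saddlecincinna
  rot[15] = i$saddlecincinnat
  rot[16] = $saddlecincinnati
Sorted (with $ < everything):
  sorted[0] = $saddlecincinnati
  sorted[1] = addlecincinnati$s
  sorted[2] = ati$saddlecincinn
  sorted[3] = cincinnati$saddle
  sorted[4] = cinnati$saddlecin
  sorted[5] = ddlecincinnati$sa
  sorted[6] = dlecincinnati$sad
  sorted[7] = ecincinnati$saddl
  sorted[8] = i$saddlecincinnat
  sorted[9] = incinnati$saddlec
  sorted[10] = innati$saddlecinc
  sorted[11] = lecincinnati$sadd
  sorted[12] = nati$saddlecincin
  sorted[13] = ncinnati$saddleci
  sorted[14] = nnati$saddlecinci
  sorted[15] = saddlecincinnati$
  sorted[16] = ti$saddlecincinna
sorted[7] = ecincinnati$saddl

Answer: ecincinnati$saddl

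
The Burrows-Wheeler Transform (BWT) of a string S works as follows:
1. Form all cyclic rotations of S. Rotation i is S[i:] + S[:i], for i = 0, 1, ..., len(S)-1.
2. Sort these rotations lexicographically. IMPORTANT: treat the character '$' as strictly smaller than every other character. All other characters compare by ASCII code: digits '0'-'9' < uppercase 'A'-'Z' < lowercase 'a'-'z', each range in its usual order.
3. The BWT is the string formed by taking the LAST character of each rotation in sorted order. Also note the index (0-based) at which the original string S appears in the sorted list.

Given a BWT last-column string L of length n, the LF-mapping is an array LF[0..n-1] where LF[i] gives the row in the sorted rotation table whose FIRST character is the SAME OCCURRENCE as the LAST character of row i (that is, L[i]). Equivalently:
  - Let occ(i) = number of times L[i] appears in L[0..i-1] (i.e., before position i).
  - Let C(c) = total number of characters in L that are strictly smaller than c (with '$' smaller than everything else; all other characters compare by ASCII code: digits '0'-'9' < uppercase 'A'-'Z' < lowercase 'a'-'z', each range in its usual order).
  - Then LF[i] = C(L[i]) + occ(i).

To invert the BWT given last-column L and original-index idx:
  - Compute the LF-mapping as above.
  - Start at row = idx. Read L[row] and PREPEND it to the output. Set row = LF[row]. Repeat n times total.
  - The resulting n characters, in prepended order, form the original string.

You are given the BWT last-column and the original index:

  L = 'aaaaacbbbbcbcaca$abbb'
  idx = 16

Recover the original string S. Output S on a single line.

LF mapping: 1 2 3 4 5 17 9 10 11 12 18 13 19 6 20 7 0 8 14 15 16
Walk LF starting at row 16, prepending L[row]:
  step 1: row=16, L[16]='$', prepend. Next row=LF[16]=0
  step 2: row=0, L[0]='a', prepend. Next row=LF[0]=1
  step 3: row=1, L[1]='a', prepend. Next row=LF[1]=2
  step 4: row=2, L[2]='a', prepend. Next row=LF[2]=3
  step 5: row=3, L[3]='a', prepend. Next row=LF[3]=4
  step 6: row=4, L[4]='a', prepend. Next row=LF[4]=5
  step 7: row=5, L[5]='c', prepend. Next row=LF[5]=17
  step 8: row=17, L[17]='a', prepend. Next row=LF[17]=8
  step 9: row=8, L[8]='b', prepend. Next row=LF[8]=11
  step 10: row=11, L[11]='b', prepend. Next row=LF[11]=13
  step 11: row=13, L[13]='a', prepend. Next row=LF[13]=6
  step 12: row=6, L[6]='b', prepend. Next row=LF[6]=9
  step 13: row=9, L[9]='b', prepend. Next row=LF[9]=12
  step 14: row=12, L[12]='c', prepend. Next row=LF[12]=19
  step 15: row=19, L[19]='b', prepend. Next row=LF[19]=15
  step 16: row=15, L[15]='a', prepend. Next row=LF[15]=7
  step 17: row=7, L[7]='b', prepend. Next row=LF[7]=10
  step 18: row=10, L[10]='c', prepend. Next row=LF[10]=18
  step 19: row=18, L[18]='b', prepend. Next row=LF[18]=14
  step 20: row=14, L[14]='c', prepend. Next row=LF[14]=20
  step 21: row=20, L[20]='b', prepend. Next row=LF[20]=16
Reversed output: bcbcbabcbbabbacaaaaa$

Answer: bcbcbabcbbabbacaaaaa$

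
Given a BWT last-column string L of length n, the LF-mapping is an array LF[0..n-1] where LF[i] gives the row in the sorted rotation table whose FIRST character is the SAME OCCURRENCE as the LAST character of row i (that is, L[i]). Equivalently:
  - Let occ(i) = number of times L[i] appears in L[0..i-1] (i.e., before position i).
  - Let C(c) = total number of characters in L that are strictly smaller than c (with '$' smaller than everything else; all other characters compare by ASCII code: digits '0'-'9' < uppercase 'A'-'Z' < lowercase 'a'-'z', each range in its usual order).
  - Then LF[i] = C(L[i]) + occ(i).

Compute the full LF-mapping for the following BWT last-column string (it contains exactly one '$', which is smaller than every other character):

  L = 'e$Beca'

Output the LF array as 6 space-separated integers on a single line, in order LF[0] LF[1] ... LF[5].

Answer: 4 0 1 5 3 2

Derivation:
Char counts: '$':1, 'B':1, 'a':1, 'c':1, 'e':2
C (first-col start): C('$')=0, C('B')=1, C('a')=2, C('c')=3, C('e')=4
L[0]='e': occ=0, LF[0]=C('e')+0=4+0=4
L[1]='$': occ=0, LF[1]=C('$')+0=0+0=0
L[2]='B': occ=0, LF[2]=C('B')+0=1+0=1
L[3]='e': occ=1, LF[3]=C('e')+1=4+1=5
L[4]='c': occ=0, LF[4]=C('c')+0=3+0=3
L[5]='a': occ=0, LF[5]=C('a')+0=2+0=2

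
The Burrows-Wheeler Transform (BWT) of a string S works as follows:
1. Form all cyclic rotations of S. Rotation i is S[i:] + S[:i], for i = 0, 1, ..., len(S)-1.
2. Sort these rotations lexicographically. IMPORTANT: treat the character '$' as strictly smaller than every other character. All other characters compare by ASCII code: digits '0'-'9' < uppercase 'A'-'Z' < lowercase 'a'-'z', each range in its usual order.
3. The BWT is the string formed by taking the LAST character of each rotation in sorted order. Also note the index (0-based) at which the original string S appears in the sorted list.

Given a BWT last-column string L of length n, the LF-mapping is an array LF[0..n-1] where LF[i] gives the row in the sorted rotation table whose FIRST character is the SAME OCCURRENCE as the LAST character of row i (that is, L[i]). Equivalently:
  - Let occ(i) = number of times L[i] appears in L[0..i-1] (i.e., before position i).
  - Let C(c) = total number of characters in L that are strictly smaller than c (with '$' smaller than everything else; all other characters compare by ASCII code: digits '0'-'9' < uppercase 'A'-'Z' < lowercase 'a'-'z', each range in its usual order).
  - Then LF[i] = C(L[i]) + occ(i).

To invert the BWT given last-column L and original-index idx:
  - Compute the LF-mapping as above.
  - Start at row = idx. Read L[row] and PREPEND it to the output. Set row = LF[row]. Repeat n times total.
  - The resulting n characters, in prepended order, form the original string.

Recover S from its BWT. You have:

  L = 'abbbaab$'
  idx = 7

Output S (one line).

LF mapping: 1 4 5 6 2 3 7 0
Walk LF starting at row 7, prepending L[row]:
  step 1: row=7, L[7]='$', prepend. Next row=LF[7]=0
  step 2: row=0, L[0]='a', prepend. Next row=LF[0]=1
  step 3: row=1, L[1]='b', prepend. Next row=LF[1]=4
  step 4: row=4, L[4]='a', prepend. Next row=LF[4]=2
  step 5: row=2, L[2]='b', prepend. Next row=LF[2]=5
  step 6: row=5, L[5]='a', prepend. Next row=LF[5]=3
  step 7: row=3, L[3]='b', prepend. Next row=LF[3]=6
  step 8: row=6, L[6]='b', prepend. Next row=LF[6]=7
Reversed output: bbababa$

Answer: bbababa$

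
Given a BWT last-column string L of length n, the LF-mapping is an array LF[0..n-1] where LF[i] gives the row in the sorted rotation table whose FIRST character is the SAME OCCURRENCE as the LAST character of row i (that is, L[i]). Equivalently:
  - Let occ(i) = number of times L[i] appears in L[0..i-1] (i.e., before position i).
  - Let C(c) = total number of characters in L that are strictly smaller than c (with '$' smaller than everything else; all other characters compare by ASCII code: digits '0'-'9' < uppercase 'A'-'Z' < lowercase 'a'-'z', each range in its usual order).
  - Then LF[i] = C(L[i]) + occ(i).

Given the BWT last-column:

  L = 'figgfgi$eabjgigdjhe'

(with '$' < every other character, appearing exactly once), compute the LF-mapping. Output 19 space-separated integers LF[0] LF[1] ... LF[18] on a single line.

Answer: 6 14 8 9 7 10 15 0 4 1 2 17 11 16 12 3 18 13 5

Derivation:
Char counts: '$':1, 'a':1, 'b':1, 'd':1, 'e':2, 'f':2, 'g':5, 'h':1, 'i':3, 'j':2
C (first-col start): C('$')=0, C('a')=1, C('b')=2, C('d')=3, C('e')=4, C('f')=6, C('g')=8, C('h')=13, C('i')=14, C('j')=17
L[0]='f': occ=0, LF[0]=C('f')+0=6+0=6
L[1]='i': occ=0, LF[1]=C('i')+0=14+0=14
L[2]='g': occ=0, LF[2]=C('g')+0=8+0=8
L[3]='g': occ=1, LF[3]=C('g')+1=8+1=9
L[4]='f': occ=1, LF[4]=C('f')+1=6+1=7
L[5]='g': occ=2, LF[5]=C('g')+2=8+2=10
L[6]='i': occ=1, LF[6]=C('i')+1=14+1=15
L[7]='$': occ=0, LF[7]=C('$')+0=0+0=0
L[8]='e': occ=0, LF[8]=C('e')+0=4+0=4
L[9]='a': occ=0, LF[9]=C('a')+0=1+0=1
L[10]='b': occ=0, LF[10]=C('b')+0=2+0=2
L[11]='j': occ=0, LF[11]=C('j')+0=17+0=17
L[12]='g': occ=3, LF[12]=C('g')+3=8+3=11
L[13]='i': occ=2, LF[13]=C('i')+2=14+2=16
L[14]='g': occ=4, LF[14]=C('g')+4=8+4=12
L[15]='d': occ=0, LF[15]=C('d')+0=3+0=3
L[16]='j': occ=1, LF[16]=C('j')+1=17+1=18
L[17]='h': occ=0, LF[17]=C('h')+0=13+0=13
L[18]='e': occ=1, LF[18]=C('e')+1=4+1=5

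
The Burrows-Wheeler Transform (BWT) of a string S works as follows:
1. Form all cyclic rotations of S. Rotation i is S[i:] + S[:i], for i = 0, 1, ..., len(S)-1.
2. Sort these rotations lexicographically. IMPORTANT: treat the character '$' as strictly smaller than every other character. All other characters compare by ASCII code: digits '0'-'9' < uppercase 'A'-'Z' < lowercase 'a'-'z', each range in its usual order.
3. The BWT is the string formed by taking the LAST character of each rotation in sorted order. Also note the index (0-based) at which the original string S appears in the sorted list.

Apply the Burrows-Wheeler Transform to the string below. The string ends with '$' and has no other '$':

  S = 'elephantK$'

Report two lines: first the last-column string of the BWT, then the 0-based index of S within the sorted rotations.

All 10 rotations (rotation i = S[i:]+S[:i]):
  rot[0] = elephantK$
  rot[1] = lephantK$e
  rot[2] = ephantK$el
  rot[3] = phantK$ele
  rot[4] = hantK$elep
  rot[5] = antK$eleph
  rot[6] = ntK$elepha
  rot[7] = tK$elephan
  rot[8] = K$elephant
  rot[9] = $elephantK
Sorted (with $ < everything):
  sorted[0] = $elephantK  (last char: 'K')
  sorted[1] = K$elephant  (last char: 't')
  sorted[2] = antK$eleph  (last char: 'h')
  sorted[3] = elephantK$  (last char: '$')
  sorted[4] = ephantK$el  (last char: 'l')
  sorted[5] = hantK$elep  (last char: 'p')
  sorted[6] = lephantK$e  (last char: 'e')
  sorted[7] = ntK$elepha  (last char: 'a')
  sorted[8] = phantK$ele  (last char: 'e')
  sorted[9] = tK$elephan  (last char: 'n')
Last column: Kth$lpeaen
Original string S is at sorted index 3

Answer: Kth$lpeaen
3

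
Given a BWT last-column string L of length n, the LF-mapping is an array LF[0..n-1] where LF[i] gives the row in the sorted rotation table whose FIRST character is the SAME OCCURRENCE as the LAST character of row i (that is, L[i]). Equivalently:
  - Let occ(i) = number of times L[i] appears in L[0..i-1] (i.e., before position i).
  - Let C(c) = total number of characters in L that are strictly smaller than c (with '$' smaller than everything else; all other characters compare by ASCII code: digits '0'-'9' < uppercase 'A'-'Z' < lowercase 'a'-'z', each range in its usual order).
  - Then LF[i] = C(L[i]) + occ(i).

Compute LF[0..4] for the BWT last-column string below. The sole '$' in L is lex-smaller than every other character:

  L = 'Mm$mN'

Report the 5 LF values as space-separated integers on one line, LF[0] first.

Answer: 1 3 0 4 2

Derivation:
Char counts: '$':1, 'M':1, 'N':1, 'm':2
C (first-col start): C('$')=0, C('M')=1, C('N')=2, C('m')=3
L[0]='M': occ=0, LF[0]=C('M')+0=1+0=1
L[1]='m': occ=0, LF[1]=C('m')+0=3+0=3
L[2]='$': occ=0, LF[2]=C('$')+0=0+0=0
L[3]='m': occ=1, LF[3]=C('m')+1=3+1=4
L[4]='N': occ=0, LF[4]=C('N')+0=2+0=2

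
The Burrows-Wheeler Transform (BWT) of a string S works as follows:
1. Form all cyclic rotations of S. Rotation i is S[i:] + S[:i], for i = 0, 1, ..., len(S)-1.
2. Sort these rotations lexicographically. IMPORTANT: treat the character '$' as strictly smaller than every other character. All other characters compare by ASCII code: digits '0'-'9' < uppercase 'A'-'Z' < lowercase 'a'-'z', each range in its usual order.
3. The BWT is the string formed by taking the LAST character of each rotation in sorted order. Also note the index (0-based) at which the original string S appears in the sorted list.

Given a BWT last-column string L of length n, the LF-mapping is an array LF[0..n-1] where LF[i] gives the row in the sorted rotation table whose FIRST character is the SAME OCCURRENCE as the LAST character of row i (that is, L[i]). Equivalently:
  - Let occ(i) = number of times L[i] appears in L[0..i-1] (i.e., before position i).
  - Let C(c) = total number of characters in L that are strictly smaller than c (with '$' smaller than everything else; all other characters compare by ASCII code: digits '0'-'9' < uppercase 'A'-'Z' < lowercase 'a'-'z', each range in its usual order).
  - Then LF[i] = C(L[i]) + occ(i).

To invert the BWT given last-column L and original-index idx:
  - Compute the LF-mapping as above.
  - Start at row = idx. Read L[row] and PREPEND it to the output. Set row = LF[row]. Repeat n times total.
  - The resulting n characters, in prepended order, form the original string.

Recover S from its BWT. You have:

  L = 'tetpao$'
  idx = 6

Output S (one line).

Answer: teapot$

Derivation:
LF mapping: 5 2 6 4 1 3 0
Walk LF starting at row 6, prepending L[row]:
  step 1: row=6, L[6]='$', prepend. Next row=LF[6]=0
  step 2: row=0, L[0]='t', prepend. Next row=LF[0]=5
  step 3: row=5, L[5]='o', prepend. Next row=LF[5]=3
  step 4: row=3, L[3]='p', prepend. Next row=LF[3]=4
  step 5: row=4, L[4]='a', prepend. Next row=LF[4]=1
  step 6: row=1, L[1]='e', prepend. Next row=LF[1]=2
  step 7: row=2, L[2]='t', prepend. Next row=LF[2]=6
Reversed output: teapot$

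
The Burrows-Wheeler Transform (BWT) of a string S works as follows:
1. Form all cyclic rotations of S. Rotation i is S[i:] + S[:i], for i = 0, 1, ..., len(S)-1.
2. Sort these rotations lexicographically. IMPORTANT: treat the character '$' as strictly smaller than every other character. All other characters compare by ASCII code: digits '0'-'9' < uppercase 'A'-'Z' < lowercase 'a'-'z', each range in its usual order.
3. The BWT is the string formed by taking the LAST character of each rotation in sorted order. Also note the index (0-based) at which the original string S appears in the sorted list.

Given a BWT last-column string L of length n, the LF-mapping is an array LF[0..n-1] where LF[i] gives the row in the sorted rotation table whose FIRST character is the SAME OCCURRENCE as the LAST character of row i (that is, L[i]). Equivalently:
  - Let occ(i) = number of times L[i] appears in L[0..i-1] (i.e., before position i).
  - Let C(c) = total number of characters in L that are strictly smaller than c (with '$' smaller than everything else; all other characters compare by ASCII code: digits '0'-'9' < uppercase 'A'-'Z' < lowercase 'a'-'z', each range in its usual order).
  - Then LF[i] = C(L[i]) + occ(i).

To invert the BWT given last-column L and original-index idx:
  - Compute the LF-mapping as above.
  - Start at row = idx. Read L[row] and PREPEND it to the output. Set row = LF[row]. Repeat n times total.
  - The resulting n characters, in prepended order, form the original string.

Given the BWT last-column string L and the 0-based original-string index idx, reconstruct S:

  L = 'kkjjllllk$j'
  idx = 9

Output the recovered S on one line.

LF mapping: 4 5 1 2 7 8 9 10 6 0 3
Walk LF starting at row 9, prepending L[row]:
  step 1: row=9, L[9]='$', prepend. Next row=LF[9]=0
  step 2: row=0, L[0]='k', prepend. Next row=LF[0]=4
  step 3: row=4, L[4]='l', prepend. Next row=LF[4]=7
  step 4: row=7, L[7]='l', prepend. Next row=LF[7]=10
  step 5: row=10, L[10]='j', prepend. Next row=LF[10]=3
  step 6: row=3, L[3]='j', prepend. Next row=LF[3]=2
  step 7: row=2, L[2]='j', prepend. Next row=LF[2]=1
  step 8: row=1, L[1]='k', prepend. Next row=LF[1]=5
  step 9: row=5, L[5]='l', prepend. Next row=LF[5]=8
  step 10: row=8, L[8]='k', prepend. Next row=LF[8]=6
  step 11: row=6, L[6]='l', prepend. Next row=LF[6]=9
Reversed output: lklkjjjllk$

Answer: lklkjjjllk$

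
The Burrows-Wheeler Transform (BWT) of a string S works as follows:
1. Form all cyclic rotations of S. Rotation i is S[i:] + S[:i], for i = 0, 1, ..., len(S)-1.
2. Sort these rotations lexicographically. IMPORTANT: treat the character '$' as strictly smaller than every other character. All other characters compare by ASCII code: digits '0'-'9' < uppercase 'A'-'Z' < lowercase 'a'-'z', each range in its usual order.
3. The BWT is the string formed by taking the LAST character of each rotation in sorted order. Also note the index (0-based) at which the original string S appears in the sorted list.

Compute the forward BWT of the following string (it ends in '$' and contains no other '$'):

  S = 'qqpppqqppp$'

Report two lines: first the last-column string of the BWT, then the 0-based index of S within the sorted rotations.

All 11 rotations (rotation i = S[i:]+S[:i]):
  rot[0] = qqpppqqppp$
  rot[1] = qpppqqppp$q
  rot[2] = pppqqppp$qq
  rot[3] = ppqqppp$qqp
  rot[4] = pqqppp$qqpp
  rot[5] = qqppp$qqppp
  rot[6] = qppp$qqpppq
  rot[7] = ppp$qqpppqq
  rot[8] = pp$qqpppqqp
  rot[9] = p$qqpppqqpp
  rot[10] = $qqpppqqppp
Sorted (with $ < everything):
  sorted[0] = $qqpppqqppp  (last char: 'p')
  sorted[1] = p$qqpppqqpp  (last char: 'p')
  sorted[2] = pp$qqpppqqp  (last char: 'p')
  sorted[3] = ppp$qqpppqq  (last char: 'q')
  sorted[4] = pppqqppp$qq  (last char: 'q')
  sorted[5] = ppqqppp$qqp  (last char: 'p')
  sorted[6] = pqqppp$qqpp  (last char: 'p')
  sorted[7] = qppp$qqpppq  (last char: 'q')
  sorted[8] = qpppqqppp$q  (last char: 'q')
  sorted[9] = qqppp$qqppp  (last char: 'p')
  sorted[10] = qqpppqqppp$  (last char: '$')
Last column: pppqqppqqp$
Original string S is at sorted index 10

Answer: pppqqppqqp$
10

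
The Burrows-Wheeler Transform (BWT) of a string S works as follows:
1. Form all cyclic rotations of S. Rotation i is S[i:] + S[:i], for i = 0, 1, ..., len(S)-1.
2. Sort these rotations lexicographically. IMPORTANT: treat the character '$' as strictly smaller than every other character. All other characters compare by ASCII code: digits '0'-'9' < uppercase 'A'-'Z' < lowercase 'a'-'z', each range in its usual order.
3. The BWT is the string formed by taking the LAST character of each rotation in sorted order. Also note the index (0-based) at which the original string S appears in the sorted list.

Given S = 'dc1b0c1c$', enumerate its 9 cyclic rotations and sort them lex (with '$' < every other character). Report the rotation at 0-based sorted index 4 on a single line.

Answer: b0c1c$dc1

Derivation:
All 9 rotations (rotation i = S[i:]+S[:i]):
  rot[0] = dc1b0c1c$
  rot[1] = c1b0c1c$d
  rot[2] = 1b0c1c$dc
  rot[3] = b0c1c$dc1
  rot[4] = 0c1c$dc1b
  rot[5] = c1c$dc1b0
  rot[6] = 1c$dc1b0c
  rot[7] = c$dc1b0c1
  rot[8] = $dc1b0c1c
Sorted (with $ < everything):
  sorted[0] = $dc1b0c1c
  sorted[1] = 0c1c$dc1b
  sorted[2] = 1b0c1c$dc
  sorted[3] = 1c$dc1b0c
  sorted[4] = b0c1c$dc1
  sorted[5] = c$dc1b0c1
  sorted[6] = c1b0c1c$d
  sorted[7] = c1c$dc1b0
  sorted[8] = dc1b0c1c$
sorted[4] = b0c1c$dc1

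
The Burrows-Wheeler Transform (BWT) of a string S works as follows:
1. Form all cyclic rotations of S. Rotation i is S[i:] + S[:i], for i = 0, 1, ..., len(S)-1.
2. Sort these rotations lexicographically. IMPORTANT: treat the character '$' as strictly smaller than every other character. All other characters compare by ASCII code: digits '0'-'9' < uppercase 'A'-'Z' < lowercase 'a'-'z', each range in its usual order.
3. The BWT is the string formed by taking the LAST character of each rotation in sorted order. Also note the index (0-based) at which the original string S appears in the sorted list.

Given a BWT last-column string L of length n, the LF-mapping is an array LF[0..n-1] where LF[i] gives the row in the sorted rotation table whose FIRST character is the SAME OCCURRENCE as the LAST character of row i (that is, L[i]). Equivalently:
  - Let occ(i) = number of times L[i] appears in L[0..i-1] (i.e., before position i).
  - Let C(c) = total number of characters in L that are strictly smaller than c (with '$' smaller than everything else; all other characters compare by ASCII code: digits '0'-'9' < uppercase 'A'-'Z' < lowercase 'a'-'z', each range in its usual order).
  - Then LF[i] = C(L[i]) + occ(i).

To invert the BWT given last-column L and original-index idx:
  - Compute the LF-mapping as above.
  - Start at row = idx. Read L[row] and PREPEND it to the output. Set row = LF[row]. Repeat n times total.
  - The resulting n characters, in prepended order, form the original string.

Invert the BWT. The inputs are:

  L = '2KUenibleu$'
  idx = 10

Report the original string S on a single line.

Answer: unbelieUK2$

Derivation:
LF mapping: 1 2 3 5 9 7 4 8 6 10 0
Walk LF starting at row 10, prepending L[row]:
  step 1: row=10, L[10]='$', prepend. Next row=LF[10]=0
  step 2: row=0, L[0]='2', prepend. Next row=LF[0]=1
  step 3: row=1, L[1]='K', prepend. Next row=LF[1]=2
  step 4: row=2, L[2]='U', prepend. Next row=LF[2]=3
  step 5: row=3, L[3]='e', prepend. Next row=LF[3]=5
  step 6: row=5, L[5]='i', prepend. Next row=LF[5]=7
  step 7: row=7, L[7]='l', prepend. Next row=LF[7]=8
  step 8: row=8, L[8]='e', prepend. Next row=LF[8]=6
  step 9: row=6, L[6]='b', prepend. Next row=LF[6]=4
  step 10: row=4, L[4]='n', prepend. Next row=LF[4]=9
  step 11: row=9, L[9]='u', prepend. Next row=LF[9]=10
Reversed output: unbelieUK2$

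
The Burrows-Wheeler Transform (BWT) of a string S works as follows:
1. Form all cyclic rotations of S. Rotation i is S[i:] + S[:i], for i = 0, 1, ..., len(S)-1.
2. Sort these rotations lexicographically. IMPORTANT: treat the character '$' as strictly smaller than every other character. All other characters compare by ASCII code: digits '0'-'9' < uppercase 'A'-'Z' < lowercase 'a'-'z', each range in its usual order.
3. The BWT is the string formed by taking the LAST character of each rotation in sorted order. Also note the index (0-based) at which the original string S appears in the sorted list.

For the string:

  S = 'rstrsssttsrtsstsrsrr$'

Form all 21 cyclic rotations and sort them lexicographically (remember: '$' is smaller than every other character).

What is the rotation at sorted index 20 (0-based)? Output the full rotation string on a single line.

All 21 rotations (rotation i = S[i:]+S[:i]):
  rot[0] = rstrsssttsrtsstsrsrr$
  rot[1] = strsssttsrtsstsrsrr$r
  rot[2] = trsssttsrtsstsrsrr$rs
  rot[3] = rsssttsrtsstsrsrr$rst
  rot[4] = sssttsrtsstsrsrr$rstr
  rot[5] = ssttsrtsstsrsrr$rstrs
  rot[6] = sttsrtsstsrsrr$rstrss
  rot[7] = ttsrtsstsrsrr$rstrsss
  rot[8] = tsrtsstsrsrr$rstrssst
  rot[9] = srtsstsrsrr$rstrssstt
  rot[10] = rtsstsrsrr$rstrssstts
  rot[11] = tsstsrsrr$rstrsssttsr
  rot[12] = sstsrsrr$rstrsssttsrt
  rot[13] = stsrsrr$rstrsssttsrts
  rot[14] = tsrsrr$rstrsssttsrtss
  rot[15] = srsrr$rstrsssttsrtsst
  rot[16] = rsrr$rstrsssttsrtssts
  rot[17] = srr$rstrsssttsrtsstsr
  rot[18] = rr$rstrsssttsrtsstsrs
  rot[19] = r$rstrsssttsrtsstsrsr
  rot[20] = $rstrsssttsrtsstsrsrr
Sorted (with $ < everything):
  sorted[0] = $rstrsssttsrtsstsrsrr
  sorted[1] = r$rstrsssttsrtsstsrsr
  sorted[2] = rr$rstrsssttsrtsstsrs
  sorted[3] = rsrr$rstrsssttsrtssts
  sorted[4] = rsssttsrtsstsrsrr$rst
  sorted[5] = rstrsssttsrtsstsrsrr$
  sorted[6] = rtsstsrsrr$rstrssstts
  sorted[7] = srr$rstrsssttsrtsstsr
  sorted[8] = srsrr$rstrsssttsrtsst
  sorted[9] = srtsstsrsrr$rstrssstt
  sorted[10] = sssttsrtsstsrsrr$rstr
  sorted[11] = sstsrsrr$rstrsssttsrt
  sorted[12] = ssttsrtsstsrsrr$rstrs
  sorted[13] = strsssttsrtsstsrsrr$r
  sorted[14] = stsrsrr$rstrsssttsrts
  sorted[15] = sttsrtsstsrsrr$rstrss
  sorted[16] = trsssttsrtsstsrsrr$rs
  sorted[17] = tsrsrr$rstrsssttsrtss
  sorted[18] = tsrtsstsrsrr$rstrssst
  sorted[19] = tsstsrsrr$rstrsssttsr
  sorted[20] = ttsrtsstsrsrr$rstrsss
sorted[20] = ttsrtsstsrsrr$rstrsss

Answer: ttsrtsstsrsrr$rstrsss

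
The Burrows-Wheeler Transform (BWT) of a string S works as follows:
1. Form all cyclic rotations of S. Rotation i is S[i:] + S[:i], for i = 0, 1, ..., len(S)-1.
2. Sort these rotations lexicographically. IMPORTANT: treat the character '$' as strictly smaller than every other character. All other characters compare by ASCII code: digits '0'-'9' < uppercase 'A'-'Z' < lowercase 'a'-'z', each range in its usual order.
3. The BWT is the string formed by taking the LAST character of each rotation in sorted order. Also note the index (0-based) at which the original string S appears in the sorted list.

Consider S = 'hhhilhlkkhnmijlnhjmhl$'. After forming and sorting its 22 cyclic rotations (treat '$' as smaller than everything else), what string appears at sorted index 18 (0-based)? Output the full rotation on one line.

All 22 rotations (rotation i = S[i:]+S[:i]):
  rot[0] = hhhilhlkkhnmijlnhjmhl$
  rot[1] = hhilhlkkhnmijlnhjmhl$h
  rot[2] = hilhlkkhnmijlnhjmhl$hh
  rot[3] = ilhlkkhnmijlnhjmhl$hhh
  rot[4] = lhlkkhnmijlnhjmhl$hhhi
  rot[5] = hlkkhnmijlnhjmhl$hhhil
  rot[6] = lkkhnmijlnhjmhl$hhhilh
  rot[7] = kkhnmijlnhjmhl$hhhilhl
  rot[8] = khnmijlnhjmhl$hhhilhlk
  rot[9] = hnmijlnhjmhl$hhhilhlkk
  rot[10] = nmijlnhjmhl$hhhilhlkkh
  rot[11] = mijlnhjmhl$hhhilhlkkhn
  rot[12] = ijlnhjmhl$hhhilhlkkhnm
  rot[13] = jlnhjmhl$hhhilhlkkhnmi
  rot[14] = lnhjmhl$hhhilhlkkhnmij
  rot[15] = nhjmhl$hhhilhlkkhnmijl
  rot[16] = hjmhl$hhhilhlkkhnmijln
  rot[17] = jmhl$hhhilhlkkhnmijlnh
  rot[18] = mhl$hhhilhlkkhnmijlnhj
  rot[19] = hl$hhhilhlkkhnmijlnhjm
  rot[20] = l$hhhilhlkkhnmijlnhjmh
  rot[21] = $hhhilhlkkhnmijlnhjmhl
Sorted (with $ < everything):
  sorted[0] = $hhhilhlkkhnmijlnhjmhl
  sorted[1] = hhhilhlkkhnmijlnhjmhl$
  sorted[2] = hhilhlkkhnmijlnhjmhl$h
  sorted[3] = hilhlkkhnmijlnhjmhl$hh
  sorted[4] = hjmhl$hhhilhlkkhnmijln
  sorted[5] = hl$hhhilhlkkhnmijlnhjm
  sorted[6] = hlkkhnmijlnhjmhl$hhhil
  sorted[7] = hnmijlnhjmhl$hhhilhlkk
  sorted[8] = ijlnhjmhl$hhhilhlkkhnm
  sorted[9] = ilhlkkhnmijlnhjmhl$hhh
  sorted[10] = jlnhjmhl$hhhilhlkkhnmi
  sorted[11] = jmhl$hhhilhlkkhnmijlnh
  sorted[12] = khnmijlnhjmhl$hhhilhlk
  sorted[13] = kkhnmijlnhjmhl$hhhilhl
  sorted[14] = l$hhhilhlkkhnmijlnhjmh
  sorted[15] = lhlkkhnmijlnhjmhl$hhhi
  sorted[16] = lkkhnmijlnhjmhl$hhhilh
  sorted[17] = lnhjmhl$hhhilhlkkhnmij
  sorted[18] = mhl$hhhilhlkkhnmijlnhj
  sorted[19] = mijlnhjmhl$hhhilhlkkhn
  sorted[20] = nhjmhl$hhhilhlkkhnmijl
  sorted[21] = nmijlnhjmhl$hhhilhlkkh
sorted[18] = mhl$hhhilhlkkhnmijlnhj

Answer: mhl$hhhilhlkkhnmijlnhj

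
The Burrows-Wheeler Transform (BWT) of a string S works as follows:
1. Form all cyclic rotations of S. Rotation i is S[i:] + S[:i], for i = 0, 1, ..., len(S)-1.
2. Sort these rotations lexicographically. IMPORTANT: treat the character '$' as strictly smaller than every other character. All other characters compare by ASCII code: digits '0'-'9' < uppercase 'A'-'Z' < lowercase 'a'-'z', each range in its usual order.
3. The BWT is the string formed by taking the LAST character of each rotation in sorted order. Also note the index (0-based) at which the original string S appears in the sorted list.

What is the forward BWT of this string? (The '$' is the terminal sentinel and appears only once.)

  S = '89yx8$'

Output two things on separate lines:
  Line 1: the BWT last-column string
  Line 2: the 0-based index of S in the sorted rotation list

Answer: 8x$8y9
2

Derivation:
All 6 rotations (rotation i = S[i:]+S[:i]):
  rot[0] = 89yx8$
  rot[1] = 9yx8$8
  rot[2] = yx8$89
  rot[3] = x8$89y
  rot[4] = 8$89yx
  rot[5] = $89yx8
Sorted (with $ < everything):
  sorted[0] = $89yx8  (last char: '8')
  sorted[1] = 8$89yx  (last char: 'x')
  sorted[2] = 89yx8$  (last char: '$')
  sorted[3] = 9yx8$8  (last char: '8')
  sorted[4] = x8$89y  (last char: 'y')
  sorted[5] = yx8$89  (last char: '9')
Last column: 8x$8y9
Original string S is at sorted index 2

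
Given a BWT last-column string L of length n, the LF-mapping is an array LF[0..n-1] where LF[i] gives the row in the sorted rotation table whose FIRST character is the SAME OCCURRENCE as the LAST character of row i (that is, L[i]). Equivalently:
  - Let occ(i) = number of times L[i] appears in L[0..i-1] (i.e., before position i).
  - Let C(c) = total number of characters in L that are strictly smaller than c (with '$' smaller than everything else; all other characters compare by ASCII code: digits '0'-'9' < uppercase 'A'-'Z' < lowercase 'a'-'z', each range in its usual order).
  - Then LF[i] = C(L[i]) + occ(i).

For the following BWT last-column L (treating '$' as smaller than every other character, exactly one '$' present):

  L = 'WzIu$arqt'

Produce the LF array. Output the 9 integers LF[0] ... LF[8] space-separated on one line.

Char counts: '$':1, 'I':1, 'W':1, 'a':1, 'q':1, 'r':1, 't':1, 'u':1, 'z':1
C (first-col start): C('$')=0, C('I')=1, C('W')=2, C('a')=3, C('q')=4, C('r')=5, C('t')=6, C('u')=7, C('z')=8
L[0]='W': occ=0, LF[0]=C('W')+0=2+0=2
L[1]='z': occ=0, LF[1]=C('z')+0=8+0=8
L[2]='I': occ=0, LF[2]=C('I')+0=1+0=1
L[3]='u': occ=0, LF[3]=C('u')+0=7+0=7
L[4]='$': occ=0, LF[4]=C('$')+0=0+0=0
L[5]='a': occ=0, LF[5]=C('a')+0=3+0=3
L[6]='r': occ=0, LF[6]=C('r')+0=5+0=5
L[7]='q': occ=0, LF[7]=C('q')+0=4+0=4
L[8]='t': occ=0, LF[8]=C('t')+0=6+0=6

Answer: 2 8 1 7 0 3 5 4 6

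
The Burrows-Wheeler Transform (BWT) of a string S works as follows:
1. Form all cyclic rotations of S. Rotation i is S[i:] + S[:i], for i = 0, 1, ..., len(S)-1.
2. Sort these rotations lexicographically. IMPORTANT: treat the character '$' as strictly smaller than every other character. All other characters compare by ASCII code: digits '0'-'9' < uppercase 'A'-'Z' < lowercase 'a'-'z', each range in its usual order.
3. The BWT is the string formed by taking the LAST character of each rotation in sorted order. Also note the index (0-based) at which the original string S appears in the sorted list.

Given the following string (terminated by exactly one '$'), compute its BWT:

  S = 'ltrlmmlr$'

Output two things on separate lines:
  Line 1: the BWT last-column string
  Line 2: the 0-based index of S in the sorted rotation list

All 9 rotations (rotation i = S[i:]+S[:i]):
  rot[0] = ltrlmmlr$
  rot[1] = trlmmlr$l
  rot[2] = rlmmlr$lt
  rot[3] = lmmlr$ltr
  rot[4] = mmlr$ltrl
  rot[5] = mlr$ltrlm
  rot[6] = lr$ltrlmm
  rot[7] = r$ltrlmml
  rot[8] = $ltrlmmlr
Sorted (with $ < everything):
  sorted[0] = $ltrlmmlr  (last char: 'r')
  sorted[1] = lmmlr$ltr  (last char: 'r')
  sorted[2] = lr$ltrlmm  (last char: 'm')
  sorted[3] = ltrlmmlr$  (last char: '$')
  sorted[4] = mlr$ltrlm  (last char: 'm')
  sorted[5] = mmlr$ltrl  (last char: 'l')
  sorted[6] = r$ltrlmml  (last char: 'l')
  sorted[7] = rlmmlr$lt  (last char: 't')
  sorted[8] = trlmmlr$l  (last char: 'l')
Last column: rrm$mlltl
Original string S is at sorted index 3

Answer: rrm$mlltl
3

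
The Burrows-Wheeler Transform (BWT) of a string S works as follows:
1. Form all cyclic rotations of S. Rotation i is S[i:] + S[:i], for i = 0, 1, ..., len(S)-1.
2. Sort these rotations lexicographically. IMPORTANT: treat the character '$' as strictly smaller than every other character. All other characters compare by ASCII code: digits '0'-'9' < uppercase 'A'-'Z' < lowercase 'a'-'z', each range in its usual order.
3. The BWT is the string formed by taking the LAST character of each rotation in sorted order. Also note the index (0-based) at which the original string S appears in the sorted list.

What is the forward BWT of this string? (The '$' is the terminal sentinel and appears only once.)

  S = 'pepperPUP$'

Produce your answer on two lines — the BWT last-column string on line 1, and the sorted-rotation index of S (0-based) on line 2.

Answer: PUrPpp$pee
6

Derivation:
All 10 rotations (rotation i = S[i:]+S[:i]):
  rot[0] = pepperPUP$
  rot[1] = epperPUP$p
  rot[2] = pperPUP$pe
  rot[3] = perPUP$pep
  rot[4] = erPUP$pepp
  rot[5] = rPUP$peppe
  rot[6] = PUP$pepper
  rot[7] = UP$pepperP
  rot[8] = P$pepperPU
  rot[9] = $pepperPUP
Sorted (with $ < everything):
  sorted[0] = $pepperPUP  (last char: 'P')
  sorted[1] = P$pepperPU  (last char: 'U')
  sorted[2] = PUP$pepper  (last char: 'r')
  sorted[3] = UP$pepperP  (last char: 'P')
  sorted[4] = epperPUP$p  (last char: 'p')
  sorted[5] = erPUP$pepp  (last char: 'p')
  sorted[6] = pepperPUP$  (last char: '$')
  sorted[7] = perPUP$pep  (last char: 'p')
  sorted[8] = pperPUP$pe  (last char: 'e')
  sorted[9] = rPUP$peppe  (last char: 'e')
Last column: PUrPpp$pee
Original string S is at sorted index 6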